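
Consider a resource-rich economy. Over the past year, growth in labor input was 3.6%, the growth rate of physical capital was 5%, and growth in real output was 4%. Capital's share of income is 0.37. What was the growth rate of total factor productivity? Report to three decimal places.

Labor's share = 1 − 0.37 = 0.63.
Physical capital: 0.37 × 5 = 1.85 pp.
Labor input: 0.63 × 3.6 = 2.268 pp.
TFP growth = 4 − 4.118 = -0.118%.

-0.118%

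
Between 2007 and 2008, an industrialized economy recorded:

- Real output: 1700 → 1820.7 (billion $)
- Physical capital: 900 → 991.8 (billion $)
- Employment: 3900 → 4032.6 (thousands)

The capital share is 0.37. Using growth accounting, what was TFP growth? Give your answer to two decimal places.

TFP grew 1.18%.

Real output growth = (1820.7 − 1700) / 1700 = 7.1%.
Physical capital growth = (991.8 − 900) / 900 = 10.2%.
Employment growth = (4032.6 − 3900) / 3900 = 3.4%.
Labor's share = 1 − 0.37 = 0.63.
Physical capital: 0.37 × 10.2 = 3.774 pp.
Employment: 0.63 × 3.4 = 2.142 pp.
TFP growth = 7.1 − 5.916 = 1.184%.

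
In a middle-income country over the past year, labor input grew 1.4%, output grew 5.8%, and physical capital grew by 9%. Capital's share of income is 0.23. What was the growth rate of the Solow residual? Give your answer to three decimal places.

Labor's share = 1 − 0.23 = 0.77.
Physical capital: 0.23 × 9 = 2.07 pp.
Labor input: 0.77 × 1.4 = 1.078 pp.
TFP growth = 5.8 − 3.148 = 2.652%.

The Solow residual growth was 2.652%.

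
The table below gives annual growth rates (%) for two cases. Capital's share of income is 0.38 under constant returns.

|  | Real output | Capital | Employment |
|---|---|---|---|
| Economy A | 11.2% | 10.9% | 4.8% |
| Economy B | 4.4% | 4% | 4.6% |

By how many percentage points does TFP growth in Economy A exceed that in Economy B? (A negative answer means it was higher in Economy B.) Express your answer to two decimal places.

Labor's share = 1 − 0.38 = 0.62.
Economy A: TFP = 11.2 − 4.142 − 2.976 = 4.082%.
Economy B: TFP = 4.4 − 1.52 − 2.852 = 0.028%.
Difference = 4.082 − (0.028) = 4.054 pp.

4.05 percentage points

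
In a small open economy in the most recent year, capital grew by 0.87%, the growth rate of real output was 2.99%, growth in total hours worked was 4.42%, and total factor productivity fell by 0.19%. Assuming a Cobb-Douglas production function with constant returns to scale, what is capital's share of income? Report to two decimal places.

gY = gA + α·gK + (1−α)·gL, so gY − gA − gL = α(gK − gL).
2.99 + 0.19 − 4.42 = α × (0.87 − 4.42).
-1.24 = -3.55 α, so α = 0.3493.

α = 0.35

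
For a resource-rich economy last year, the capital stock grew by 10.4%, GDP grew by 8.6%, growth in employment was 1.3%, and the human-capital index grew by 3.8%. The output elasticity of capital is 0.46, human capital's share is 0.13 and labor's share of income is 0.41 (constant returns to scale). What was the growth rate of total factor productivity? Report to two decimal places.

Labor's share = 1 − 0.46 − 0.13 = 0.41.
The capital stock: 0.46 × 10.4 = 4.784 pp.
The human-capital index: 0.13 × 3.8 = 0.494 pp.
Employment: 0.41 × 1.3 = 0.533 pp.
TFP growth = 8.6 − 5.811 = 2.789%.

2.79%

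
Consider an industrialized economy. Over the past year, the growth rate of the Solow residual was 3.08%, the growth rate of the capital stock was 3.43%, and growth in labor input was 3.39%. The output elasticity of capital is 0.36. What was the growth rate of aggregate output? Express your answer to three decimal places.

6.484%

Labor's share = 1 − 0.36 = 0.64.
The capital stock: 0.36 × 3.43 = 1.2348 pp.
Labor input: 0.64 × 3.39 = 2.1696 pp.
Output growth = 3.08 + 3.4044 = 6.4844%.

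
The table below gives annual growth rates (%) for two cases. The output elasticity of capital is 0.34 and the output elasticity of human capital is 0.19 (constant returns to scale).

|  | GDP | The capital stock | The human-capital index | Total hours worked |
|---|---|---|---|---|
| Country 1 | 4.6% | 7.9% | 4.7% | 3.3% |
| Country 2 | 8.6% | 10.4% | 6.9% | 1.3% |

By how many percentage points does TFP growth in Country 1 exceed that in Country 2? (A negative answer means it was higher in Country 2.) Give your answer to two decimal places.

Labor's share = 1 − 0.34 − 0.19 = 0.47.
Country 1: TFP = 4.6 − 2.686 − 0.893 − 1.551 = -0.53%.
Country 2: TFP = 8.6 − 3.536 − 1.311 − 0.611 = 3.142%.
Difference = -0.53 − (3.142) = -3.672 pp.

-3.67 percentage points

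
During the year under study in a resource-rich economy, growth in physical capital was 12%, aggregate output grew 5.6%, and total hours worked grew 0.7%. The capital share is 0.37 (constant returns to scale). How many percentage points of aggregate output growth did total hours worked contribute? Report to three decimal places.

0.441 percentage points

Labor's share = 1 − 0.37 = 0.63.
Contribution = share × growth = 0.63 × 0.7 = 0.441 pp.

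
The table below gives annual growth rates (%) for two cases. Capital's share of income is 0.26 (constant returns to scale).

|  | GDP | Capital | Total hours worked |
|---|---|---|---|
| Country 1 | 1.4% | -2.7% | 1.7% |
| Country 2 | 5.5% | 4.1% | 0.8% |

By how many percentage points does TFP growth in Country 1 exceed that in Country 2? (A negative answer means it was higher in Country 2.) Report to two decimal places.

Labor's share = 1 − 0.26 = 0.74.
Country 1: TFP = 1.4 + 0.702 − 1.258 = 0.844%.
Country 2: TFP = 5.5 − 1.066 − 0.592 = 3.842%.
Difference = 0.844 − (3.842) = -2.998 pp.

-3.00 percentage points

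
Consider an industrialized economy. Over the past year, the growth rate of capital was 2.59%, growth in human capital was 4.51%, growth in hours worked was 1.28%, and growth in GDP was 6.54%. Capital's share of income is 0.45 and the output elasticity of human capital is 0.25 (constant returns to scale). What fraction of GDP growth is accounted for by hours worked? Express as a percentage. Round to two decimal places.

Hours worked accounted for 5.87% of growth.

Labor's share = 1 − 0.45 − 0.25 = 0.3.
Hours worked contributed 0.3 × 1.28 = 0.384 pp.
Share of growth = 0.384 / 6.54 × 100 = 5.8716%.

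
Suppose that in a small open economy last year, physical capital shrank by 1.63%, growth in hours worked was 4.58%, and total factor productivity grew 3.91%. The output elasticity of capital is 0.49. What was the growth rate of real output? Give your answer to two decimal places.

Real output grew 5.45%.

Labor's share = 1 − 0.49 = 0.51.
Physical capital: 0.49 × (-1.63) = -0.7987 pp.
Hours worked: 0.51 × 4.58 = 2.3358 pp.
Output growth = 3.91 + 1.5371 = 5.4471%.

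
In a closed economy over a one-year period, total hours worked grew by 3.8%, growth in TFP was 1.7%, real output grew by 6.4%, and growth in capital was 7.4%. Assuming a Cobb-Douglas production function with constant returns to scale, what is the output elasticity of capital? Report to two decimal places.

gY = gA + α·gK + (1−α)·gL, so gY − gA − gL = α(gK − gL).
6.4 − 1.7 − 3.8 = α × (7.4 − 3.8).
0.9 = 3.6 α, so α = 0.25.

α = 0.25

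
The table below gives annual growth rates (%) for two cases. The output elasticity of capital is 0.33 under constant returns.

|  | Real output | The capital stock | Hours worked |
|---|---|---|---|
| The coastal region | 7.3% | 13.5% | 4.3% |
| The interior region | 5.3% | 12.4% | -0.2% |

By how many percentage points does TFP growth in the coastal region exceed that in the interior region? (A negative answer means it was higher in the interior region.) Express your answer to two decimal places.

Labor's share = 1 − 0.33 = 0.67.
The coastal region: TFP = 7.3 − 4.455 − 2.881 = -0.036%.
The interior region: TFP = 5.3 − 4.092 + 0.134 = 1.342%.
Difference = -0.036 − (1.342) = -1.378 pp.

-1.38 percentage points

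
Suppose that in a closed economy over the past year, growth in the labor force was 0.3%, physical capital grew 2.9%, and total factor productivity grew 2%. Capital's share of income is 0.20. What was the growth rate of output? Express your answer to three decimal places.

2.820%

Labor's share = 1 − 0.2 = 0.8.
Physical capital: 0.2 × 2.9 = 0.58 pp.
The labor force: 0.8 × 0.3 = 0.24 pp.
Output growth = 2 + 0.82 = 2.82%.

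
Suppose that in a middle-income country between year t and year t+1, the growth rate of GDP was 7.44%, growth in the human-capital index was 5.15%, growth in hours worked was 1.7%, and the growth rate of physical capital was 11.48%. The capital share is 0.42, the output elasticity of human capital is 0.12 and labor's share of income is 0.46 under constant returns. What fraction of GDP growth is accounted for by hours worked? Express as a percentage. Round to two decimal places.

Labor's share = 1 − 0.42 − 0.12 = 0.46.
Hours worked contributed 0.46 × 1.7 = 0.782 pp.
Share of growth = 0.782 / 7.44 × 100 = 10.5108%.

Hours worked accounted for 10.51% of growth.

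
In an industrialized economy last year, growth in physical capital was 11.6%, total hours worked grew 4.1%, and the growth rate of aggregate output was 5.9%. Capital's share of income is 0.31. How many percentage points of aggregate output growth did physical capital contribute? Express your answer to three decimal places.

Contribution = share × growth = 0.31 × 11.6 = 3.596 pp.

3.596 percentage points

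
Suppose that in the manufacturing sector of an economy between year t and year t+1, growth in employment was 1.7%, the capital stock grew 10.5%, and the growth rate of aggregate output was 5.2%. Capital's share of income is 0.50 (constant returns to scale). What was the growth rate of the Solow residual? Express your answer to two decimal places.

Labor's share = 1 − 0.5 = 0.5.
The capital stock: 0.5 × 10.5 = 5.25 pp.
Employment: 0.5 × 1.7 = 0.85 pp.
TFP growth = 5.2 − 6.1 = -0.9%.

-0.90%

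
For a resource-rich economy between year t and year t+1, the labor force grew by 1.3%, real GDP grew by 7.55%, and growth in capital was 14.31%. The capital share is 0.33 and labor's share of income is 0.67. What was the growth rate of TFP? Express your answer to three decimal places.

Labor's share = 1 − 0.33 = 0.67.
Capital: 0.33 × 14.31 = 4.7223 pp.
The labor force: 0.67 × 1.3 = 0.871 pp.
TFP growth = 7.55 − 5.5933 = 1.9567%.

1.957%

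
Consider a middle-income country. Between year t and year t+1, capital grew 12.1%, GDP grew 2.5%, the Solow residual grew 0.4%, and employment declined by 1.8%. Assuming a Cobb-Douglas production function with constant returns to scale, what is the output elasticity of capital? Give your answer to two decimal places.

0.28

gY = gA + α·gK + (1−α)·gL, so gY − gA − gL = α(gK − gL).
2.5 − 0.4 + 1.8 = α × (12.1 − (-1.8)).
3.9 = 13.9 α, so α = 0.2806.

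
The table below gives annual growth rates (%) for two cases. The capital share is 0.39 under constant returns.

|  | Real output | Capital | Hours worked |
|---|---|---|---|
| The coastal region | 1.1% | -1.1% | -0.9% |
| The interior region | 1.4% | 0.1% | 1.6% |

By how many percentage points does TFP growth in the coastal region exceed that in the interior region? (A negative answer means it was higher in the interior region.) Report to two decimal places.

Labor's share = 1 − 0.39 = 0.61.
The coastal region: TFP = 1.1 + 0.429 + 0.549 = 2.078%.
The interior region: TFP = 1.4 − 0.039 − 0.976 = 0.385%.
Difference = 2.078 − (0.385) = 1.693 pp.

1.69 percentage points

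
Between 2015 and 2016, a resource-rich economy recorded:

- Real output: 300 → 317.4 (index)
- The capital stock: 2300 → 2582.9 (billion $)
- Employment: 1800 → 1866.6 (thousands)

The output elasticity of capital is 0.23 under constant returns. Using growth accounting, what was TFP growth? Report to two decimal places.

Real output growth = (317.4 − 300) / 300 = 5.8%.
The capital stock growth = (2582.9 − 2300) / 2300 = 12.3%.
Employment growth = (1866.6 − 1800) / 1800 = 3.7%.
Labor's share = 1 − 0.23 = 0.77.
The capital stock: 0.23 × 12.3 = 2.829 pp.
Employment: 0.77 × 3.7 = 2.849 pp.
TFP growth = 5.8 − 5.678 = 0.122%.

0.12%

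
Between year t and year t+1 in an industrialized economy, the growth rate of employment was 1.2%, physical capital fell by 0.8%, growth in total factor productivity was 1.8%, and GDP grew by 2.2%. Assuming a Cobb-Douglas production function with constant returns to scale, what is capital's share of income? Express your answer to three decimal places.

Capital's share of income is 0.400.

gY = gA + α·gK + (1−α)·gL, so gY − gA − gL = α(gK − gL).
2.2 − 1.8 − 1.2 = α × (-0.8 − 1.2).
-0.8 = -2 α, so α = 0.4.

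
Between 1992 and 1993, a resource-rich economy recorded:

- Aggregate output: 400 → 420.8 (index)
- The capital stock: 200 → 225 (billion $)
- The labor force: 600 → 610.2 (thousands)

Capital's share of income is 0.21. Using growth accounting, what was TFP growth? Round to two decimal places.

Aggregate output growth = (420.8 − 400) / 400 = 5.2%.
The capital stock growth = (225 − 200) / 200 = 12.5%.
The labor force growth = (610.2 − 600) / 600 = 1.7%.
Labor's share = 1 − 0.21 = 0.79.
The capital stock: 0.21 × 12.5 = 2.625 pp.
The labor force: 0.79 × 1.7 = 1.343 pp.
TFP growth = 5.2 − 3.968 = 1.232%.

1.23%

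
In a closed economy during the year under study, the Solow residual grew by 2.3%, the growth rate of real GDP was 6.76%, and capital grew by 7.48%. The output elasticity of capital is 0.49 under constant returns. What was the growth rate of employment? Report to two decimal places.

Employment grew 1.56%.

Labor's share = 1 − 0.49 = 0.51.
gY = gA + 0.49×7.48 + 0.51×g.
0.51×g = 6.76 − 2.3 − 3.6652 = 0.7948.
g = 0.7948 / 0.51 = 1.5584%.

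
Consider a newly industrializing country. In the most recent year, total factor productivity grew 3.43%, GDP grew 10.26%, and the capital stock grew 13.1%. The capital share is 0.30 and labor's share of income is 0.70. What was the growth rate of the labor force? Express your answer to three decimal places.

Labor's share = 1 − 0.3 = 0.7.
gY = gA + 0.3×13.1 + 0.7×g.
0.7×g = 10.26 − 3.43 − 3.93 = 2.9.
g = 2.9 / 0.7 = 4.14286%.

The labor force grew 4.143%.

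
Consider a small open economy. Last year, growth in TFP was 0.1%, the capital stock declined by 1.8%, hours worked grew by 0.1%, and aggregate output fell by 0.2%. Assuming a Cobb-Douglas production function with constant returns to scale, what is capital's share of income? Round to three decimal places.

gY = gA + α·gK + (1−α)·gL, so gY − gA − gL = α(gK − gL).
-0.2 − 0.1 − 0.1 = α × (-1.8 − 0.1).
-0.4 = -1.9 α, so α = 0.21053.

α = 0.211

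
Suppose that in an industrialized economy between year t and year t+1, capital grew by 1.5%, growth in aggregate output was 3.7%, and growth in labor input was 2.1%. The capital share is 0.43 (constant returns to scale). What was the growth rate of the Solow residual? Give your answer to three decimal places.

Labor's share = 1 − 0.43 = 0.57.
Capital: 0.43 × 1.5 = 0.645 pp.
Labor input: 0.57 × 2.1 = 1.197 pp.
TFP growth = 3.7 − 1.842 = 1.858%.

1.858%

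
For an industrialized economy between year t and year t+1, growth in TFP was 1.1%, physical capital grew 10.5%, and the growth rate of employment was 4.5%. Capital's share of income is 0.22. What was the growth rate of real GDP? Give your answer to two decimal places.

6.92%

Labor's share = 1 − 0.22 = 0.78.
Physical capital: 0.22 × 10.5 = 2.31 pp.
Employment: 0.78 × 4.5 = 3.51 pp.
Output growth = 1.1 + 5.82 = 6.92%.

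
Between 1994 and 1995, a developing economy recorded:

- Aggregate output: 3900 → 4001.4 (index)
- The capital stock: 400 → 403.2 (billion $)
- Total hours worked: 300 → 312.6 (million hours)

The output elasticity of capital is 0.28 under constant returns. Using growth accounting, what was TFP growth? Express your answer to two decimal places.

-0.65%

Aggregate output growth = (4001.4 − 3900) / 3900 = 2.6%.
The capital stock growth = (403.2 − 400) / 400 = 0.8%.
Total hours worked growth = (312.6 − 300) / 300 = 4.2%.
Labor's share = 1 − 0.28 = 0.72.
The capital stock: 0.28 × 0.8 = 0.224 pp.
Total hours worked: 0.72 × 4.2 = 3.024 pp.
TFP growth = 2.6 − 3.248 = -0.648%.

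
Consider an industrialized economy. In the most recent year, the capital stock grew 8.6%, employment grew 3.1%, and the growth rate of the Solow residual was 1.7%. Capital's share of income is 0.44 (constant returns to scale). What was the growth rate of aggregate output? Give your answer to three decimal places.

7.220%

Labor's share = 1 − 0.44 = 0.56.
The capital stock: 0.44 × 8.6 = 3.784 pp.
Employment: 0.56 × 3.1 = 1.736 pp.
Output growth = 1.7 + 5.52 = 7.22%.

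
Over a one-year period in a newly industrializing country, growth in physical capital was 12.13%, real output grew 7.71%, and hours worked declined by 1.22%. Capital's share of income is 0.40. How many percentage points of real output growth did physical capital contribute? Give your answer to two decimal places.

4.85 pp

Contribution = share × growth = 0.4 × 12.13 = 4.852 pp.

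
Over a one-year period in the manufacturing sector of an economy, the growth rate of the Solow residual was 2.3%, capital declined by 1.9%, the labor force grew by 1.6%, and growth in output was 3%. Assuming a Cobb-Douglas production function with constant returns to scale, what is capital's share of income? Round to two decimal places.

α = 0.26

gY = gA + α·gK + (1−α)·gL, so gY − gA − gL = α(gK − gL).
3 − 2.3 − 1.6 = α × (-1.9 − 1.6).
-0.9 = -3.5 α, so α = 0.2571.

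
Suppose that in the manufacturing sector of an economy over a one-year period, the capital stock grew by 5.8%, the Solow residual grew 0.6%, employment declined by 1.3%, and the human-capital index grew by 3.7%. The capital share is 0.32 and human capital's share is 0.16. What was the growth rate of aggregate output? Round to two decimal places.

Labor's share = 1 − 0.32 − 0.16 = 0.52.
The capital stock: 0.32 × 5.8 = 1.856 pp.
The human-capital index: 0.16 × 3.7 = 0.592 pp.
Employment: 0.52 × (-1.3) = -0.676 pp.
Output growth = 0.6 + 1.772 = 2.372%.

2.37%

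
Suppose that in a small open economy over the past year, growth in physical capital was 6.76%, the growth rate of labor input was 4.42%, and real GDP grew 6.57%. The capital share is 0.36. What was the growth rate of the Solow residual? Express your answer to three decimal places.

The Solow residual growth was 1.308%.

Labor's share = 1 − 0.36 = 0.64.
Physical capital: 0.36 × 6.76 = 2.4336 pp.
Labor input: 0.64 × 4.42 = 2.8288 pp.
TFP growth = 6.57 − 5.2624 = 1.3076%.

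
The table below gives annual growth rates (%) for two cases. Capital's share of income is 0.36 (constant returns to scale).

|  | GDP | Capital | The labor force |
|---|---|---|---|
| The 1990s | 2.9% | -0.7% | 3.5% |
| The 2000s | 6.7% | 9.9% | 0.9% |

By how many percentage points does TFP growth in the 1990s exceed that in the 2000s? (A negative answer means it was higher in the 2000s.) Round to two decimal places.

Labor's share = 1 − 0.36 = 0.64.
The 1990s: TFP = 2.9 + 0.252 − 2.24 = 0.912%.
The 2000s: TFP = 6.7 − 3.564 − 0.576 = 2.56%.
Difference = 0.912 − (2.56) = -1.648 pp.

-1.65 percentage points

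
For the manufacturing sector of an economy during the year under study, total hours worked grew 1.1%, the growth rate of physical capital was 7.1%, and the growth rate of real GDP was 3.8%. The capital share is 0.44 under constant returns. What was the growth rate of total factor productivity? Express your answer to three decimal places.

Total factor productivity growth was 0.060%.

Labor's share = 1 − 0.44 = 0.56.
Physical capital: 0.44 × 7.1 = 3.124 pp.
Total hours worked: 0.56 × 1.1 = 0.616 pp.
TFP growth = 3.8 − 3.74 = 0.06%.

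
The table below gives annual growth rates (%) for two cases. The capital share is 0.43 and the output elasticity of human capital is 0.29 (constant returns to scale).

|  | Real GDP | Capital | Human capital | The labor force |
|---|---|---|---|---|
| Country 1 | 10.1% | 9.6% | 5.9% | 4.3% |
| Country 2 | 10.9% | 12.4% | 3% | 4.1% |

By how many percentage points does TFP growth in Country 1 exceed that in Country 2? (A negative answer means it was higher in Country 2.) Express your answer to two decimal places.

-0.49 percentage points

Labor's share = 1 − 0.43 − 0.29 = 0.28.
Country 1: TFP = 10.1 − 4.128 − 1.711 − 1.204 = 3.057%.
Country 2: TFP = 10.9 − 5.332 − 0.87 − 1.148 = 3.55%.
Difference = 3.057 − (3.55) = -0.493 pp.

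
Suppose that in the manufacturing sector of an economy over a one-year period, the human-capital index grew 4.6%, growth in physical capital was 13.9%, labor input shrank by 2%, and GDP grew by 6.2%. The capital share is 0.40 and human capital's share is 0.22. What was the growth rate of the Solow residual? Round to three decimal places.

Labor's share = 1 − 0.4 − 0.22 = 0.38.
Physical capital: 0.4 × 13.9 = 5.56 pp.
The human-capital index: 0.22 × 4.6 = 1.012 pp.
Labor input: 0.38 × (-2) = -0.76 pp.
TFP growth = 6.2 − 5.812 = 0.388%.

0.388%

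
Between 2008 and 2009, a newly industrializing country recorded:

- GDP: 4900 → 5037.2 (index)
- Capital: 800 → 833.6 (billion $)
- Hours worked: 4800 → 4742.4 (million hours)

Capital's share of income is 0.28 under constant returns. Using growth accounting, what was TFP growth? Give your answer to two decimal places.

GDP growth = (5037.2 − 4900) / 4900 = 2.8%.
Capital growth = (833.6 − 800) / 800 = 4.2%.
Hours worked growth = (4742.4 − 4800) / 4800 = -1.2%.
Labor's share = 1 − 0.28 = 0.72.
Capital: 0.28 × 4.2 = 1.176 pp.
Hours worked: 0.72 × (-1.2) = -0.864 pp.
TFP growth = 2.8 − 0.312 = 2.488%.

2.49%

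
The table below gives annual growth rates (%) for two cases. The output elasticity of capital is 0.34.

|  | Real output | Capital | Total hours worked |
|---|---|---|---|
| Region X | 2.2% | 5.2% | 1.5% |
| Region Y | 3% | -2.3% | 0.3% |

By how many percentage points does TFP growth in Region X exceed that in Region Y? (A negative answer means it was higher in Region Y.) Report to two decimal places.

Labor's share = 1 − 0.34 = 0.66.
Region X: TFP = 2.2 − 1.768 − 0.99 = -0.558%.
Region Y: TFP = 3 + 0.782 − 0.198 = 3.584%.
Difference = -0.558 − (3.584) = -4.142 pp.

-4.14 percentage points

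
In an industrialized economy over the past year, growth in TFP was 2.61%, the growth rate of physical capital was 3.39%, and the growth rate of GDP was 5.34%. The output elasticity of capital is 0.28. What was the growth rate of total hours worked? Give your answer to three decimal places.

Labor's share = 1 − 0.28 = 0.72.
gY = gA + 0.28×3.39 + 0.72×g.
0.72×g = 5.34 − 2.61 − 0.9492 = 1.7808.
g = 1.7808 / 0.72 = 2.47333%.

Total hours worked growth was 2.473%.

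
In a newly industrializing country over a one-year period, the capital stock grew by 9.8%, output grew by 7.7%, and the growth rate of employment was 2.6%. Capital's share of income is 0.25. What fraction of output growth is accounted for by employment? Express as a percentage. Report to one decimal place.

Labor's share = 1 − 0.25 = 0.75.
Employment contributed 0.75 × 2.6 = 1.95 pp.
Share of growth = 1.95 / 7.7 × 100 = 25.325%.

25.3%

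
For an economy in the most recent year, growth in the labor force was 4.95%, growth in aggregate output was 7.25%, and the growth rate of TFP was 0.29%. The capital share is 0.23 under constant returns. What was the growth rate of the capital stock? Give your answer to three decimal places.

The capital stock growth was 13.689%.

Labor's share = 1 − 0.23 = 0.77.
gY = gA + 0.77×4.95 + 0.23×g.
0.23×g = 7.25 − 0.29 − 3.8115 = 3.1485.
g = 3.1485 / 0.23 = 13.68913%.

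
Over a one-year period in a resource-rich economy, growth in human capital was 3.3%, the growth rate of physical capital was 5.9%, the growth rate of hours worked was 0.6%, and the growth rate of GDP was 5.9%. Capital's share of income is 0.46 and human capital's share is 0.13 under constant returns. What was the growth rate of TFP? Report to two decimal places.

2.51%

Labor's share = 1 − 0.46 − 0.13 = 0.41.
Physical capital: 0.46 × 5.9 = 2.714 pp.
Human capital: 0.13 × 3.3 = 0.429 pp.
Hours worked: 0.41 × 0.6 = 0.246 pp.
TFP growth = 5.9 − 3.389 = 2.511%.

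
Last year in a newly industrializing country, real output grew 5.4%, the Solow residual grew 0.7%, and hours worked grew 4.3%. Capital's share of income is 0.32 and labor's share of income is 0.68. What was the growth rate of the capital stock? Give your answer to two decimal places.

5.55%

Labor's share = 1 − 0.32 = 0.68.
gY = gA + 0.68×4.3 + 0.32×g.
0.32×g = 5.4 − 0.7 − 2.924 = 1.776.
g = 1.776 / 0.32 = 5.55%.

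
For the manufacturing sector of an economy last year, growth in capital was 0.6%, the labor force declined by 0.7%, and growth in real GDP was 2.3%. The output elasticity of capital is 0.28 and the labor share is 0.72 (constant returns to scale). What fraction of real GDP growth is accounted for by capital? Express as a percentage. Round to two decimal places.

Capital accounted for 7.30% of growth.

Capital contributed 0.28 × 0.6 = 0.168 pp.
Share of growth = 0.168 / 2.3 × 100 = 7.3043%.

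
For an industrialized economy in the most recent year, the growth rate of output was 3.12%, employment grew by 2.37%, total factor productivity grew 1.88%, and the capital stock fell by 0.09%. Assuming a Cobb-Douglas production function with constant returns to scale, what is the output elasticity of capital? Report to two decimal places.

gY = gA + α·gK + (1−α)·gL, so gY − gA − gL = α(gK − gL).
3.12 − 1.88 − 2.37 = α × (-0.09 − 2.37).
-1.13 = -2.46 α, so α = 0.4593.

The output elasticity of capital is 0.46.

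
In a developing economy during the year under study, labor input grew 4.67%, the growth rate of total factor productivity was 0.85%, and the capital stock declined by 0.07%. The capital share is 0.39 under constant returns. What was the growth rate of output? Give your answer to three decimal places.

Output growth was 3.671%.

Labor's share = 1 − 0.39 = 0.61.
The capital stock: 0.39 × (-0.07) = -0.0273 pp.
Labor input: 0.61 × 4.67 = 2.8487 pp.
Output growth = 0.85 + 2.8214 = 3.6714%.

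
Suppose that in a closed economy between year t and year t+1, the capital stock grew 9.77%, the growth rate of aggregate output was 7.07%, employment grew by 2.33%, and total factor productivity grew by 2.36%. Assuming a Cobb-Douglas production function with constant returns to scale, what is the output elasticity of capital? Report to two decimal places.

α = 0.32

gY = gA + α·gK + (1−α)·gL, so gY − gA − gL = α(gK − gL).
7.07 − 2.36 − 2.33 = α × (9.77 − 2.33).
2.38 = 7.44 α, so α = 0.3199.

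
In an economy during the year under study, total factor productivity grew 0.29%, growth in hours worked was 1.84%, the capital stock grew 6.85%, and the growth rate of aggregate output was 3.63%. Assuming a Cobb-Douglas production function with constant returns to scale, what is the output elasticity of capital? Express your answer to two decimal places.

gY = gA + α·gK + (1−α)·gL, so gY − gA − gL = α(gK − gL).
3.63 − 0.29 − 1.84 = α × (6.85 − 1.84).
1.5 = 5.01 α, so α = 0.2994.

0.30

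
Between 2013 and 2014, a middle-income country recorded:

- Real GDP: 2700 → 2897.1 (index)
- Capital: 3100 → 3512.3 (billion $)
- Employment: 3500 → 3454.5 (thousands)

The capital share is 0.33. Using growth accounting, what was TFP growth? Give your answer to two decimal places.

Real GDP growth = (2897.1 − 2700) / 2700 = 7.3%.
Capital growth = (3512.3 − 3100) / 3100 = 13.3%.
Employment growth = (3454.5 − 3500) / 3500 = -1.3%.
Labor's share = 1 − 0.33 = 0.67.
Capital: 0.33 × 13.3 = 4.389 pp.
Employment: 0.67 × (-1.3) = -0.871 pp.
TFP growth = 7.3 − 3.518 = 3.782%.

3.78%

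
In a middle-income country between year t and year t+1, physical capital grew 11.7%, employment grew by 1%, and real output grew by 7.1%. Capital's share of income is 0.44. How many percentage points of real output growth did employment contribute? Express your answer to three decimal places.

Labor's share = 1 − 0.44 = 0.56.
Contribution = share × growth = 0.56 × 1 = 0.56 pp.

0.560 percentage points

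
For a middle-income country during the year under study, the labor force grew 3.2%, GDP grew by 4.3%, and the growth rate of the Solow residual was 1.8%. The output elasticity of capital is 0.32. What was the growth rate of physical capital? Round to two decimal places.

Labor's share = 1 − 0.32 = 0.68.
gY = gA + 0.68×3.2 + 0.32×g.
0.32×g = 4.3 − 1.8 − 2.176 = 0.324.
g = 0.324 / 0.32 = 1.0125%.

Physical capital growth was 1.01%.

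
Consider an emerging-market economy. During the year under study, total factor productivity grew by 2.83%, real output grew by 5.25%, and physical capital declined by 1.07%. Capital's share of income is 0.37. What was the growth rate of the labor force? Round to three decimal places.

Labor's share = 1 − 0.37 = 0.63.
gY = gA + 0.37×(-1.07) + 0.63×g.
0.63×g = 5.25 − 2.83 + 0.3959 = 2.8159.
g = 2.8159 / 0.63 = 4.46968%.

The labor force growth was 4.470%.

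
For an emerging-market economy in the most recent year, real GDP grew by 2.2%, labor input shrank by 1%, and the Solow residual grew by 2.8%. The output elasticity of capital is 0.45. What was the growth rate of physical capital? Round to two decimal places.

-0.11%

Labor's share = 1 − 0.45 = 0.55.
gY = gA + 0.55×(-1) + 0.45×g.
0.45×g = 2.2 − 2.8 + 0.55 = -0.05.
g = -0.05 / 0.45 = -0.1111%.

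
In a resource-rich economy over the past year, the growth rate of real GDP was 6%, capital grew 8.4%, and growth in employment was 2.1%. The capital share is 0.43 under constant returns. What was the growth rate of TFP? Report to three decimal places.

Labor's share = 1 − 0.43 = 0.57.
Capital: 0.43 × 8.4 = 3.612 pp.
Employment: 0.57 × 2.1 = 1.197 pp.
TFP growth = 6 − 4.809 = 1.191%.

TFP growth was 1.191%.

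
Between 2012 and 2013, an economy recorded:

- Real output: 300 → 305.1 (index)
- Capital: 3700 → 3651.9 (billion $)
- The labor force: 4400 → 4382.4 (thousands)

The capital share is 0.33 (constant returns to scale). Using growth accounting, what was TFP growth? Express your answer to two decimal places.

TFP growth was 2.40%.

Real output growth = (305.1 − 300) / 300 = 1.7%.
Capital growth = (3651.9 − 3700) / 3700 = -1.3%.
The labor force growth = (4382.4 − 4400) / 4400 = -0.4%.
Labor's share = 1 − 0.33 = 0.67.
Capital: 0.33 × (-1.3) = -0.429 pp.
The labor force: 0.67 × (-0.4) = -0.268 pp.
TFP growth = 1.7 + 0.697 = 2.397%.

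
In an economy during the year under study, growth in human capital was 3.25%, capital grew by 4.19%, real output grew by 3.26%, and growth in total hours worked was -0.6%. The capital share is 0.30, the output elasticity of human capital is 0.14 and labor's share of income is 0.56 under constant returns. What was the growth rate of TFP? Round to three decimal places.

Labor's share = 1 − 0.3 − 0.14 = 0.56.
Capital: 0.3 × 4.19 = 1.257 pp.
Human capital: 0.14 × 3.25 = 0.455 pp.
Total hours worked: 0.56 × (-0.6) = -0.336 pp.
TFP growth = 3.26 − 1.376 = 1.884%.

1.884%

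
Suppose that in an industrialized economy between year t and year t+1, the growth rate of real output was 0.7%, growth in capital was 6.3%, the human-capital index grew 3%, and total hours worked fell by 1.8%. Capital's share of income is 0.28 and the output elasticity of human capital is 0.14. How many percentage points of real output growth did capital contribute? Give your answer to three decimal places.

1.764

Contribution = share × growth = 0.28 × 6.3 = 1.764 pp.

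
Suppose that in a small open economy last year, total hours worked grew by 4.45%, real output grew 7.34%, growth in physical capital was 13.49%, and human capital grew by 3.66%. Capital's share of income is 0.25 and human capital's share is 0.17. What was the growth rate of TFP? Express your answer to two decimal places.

0.76%

Labor's share = 1 − 0.25 − 0.17 = 0.58.
Physical capital: 0.25 × 13.49 = 3.3725 pp.
Human capital: 0.17 × 3.66 = 0.6222 pp.
Total hours worked: 0.58 × 4.45 = 2.581 pp.
TFP growth = 7.34 − 6.5757 = 0.7643%.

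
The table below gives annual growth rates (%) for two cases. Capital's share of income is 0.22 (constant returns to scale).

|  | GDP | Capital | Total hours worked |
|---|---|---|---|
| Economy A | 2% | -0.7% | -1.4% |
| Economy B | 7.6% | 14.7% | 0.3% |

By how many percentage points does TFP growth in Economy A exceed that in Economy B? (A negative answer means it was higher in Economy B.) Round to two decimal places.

-0.89 percentage points

Labor's share = 1 − 0.22 = 0.78.
Economy A: TFP = 2 + 0.154 + 1.092 = 3.246%.
Economy B: TFP = 7.6 − 3.234 − 0.234 = 4.132%.
Difference = 3.246 − (4.132) = -0.886 pp.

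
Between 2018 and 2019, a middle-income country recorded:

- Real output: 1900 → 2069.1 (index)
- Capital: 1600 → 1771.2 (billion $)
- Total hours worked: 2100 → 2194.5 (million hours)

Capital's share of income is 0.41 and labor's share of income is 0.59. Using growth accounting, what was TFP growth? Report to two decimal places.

1.86%

Real output growth = (2069.1 − 1900) / 1900 = 8.9%.
Capital growth = (1771.2 − 1600) / 1600 = 10.7%.
Total hours worked growth = (2194.5 − 2100) / 2100 = 4.5%.
Labor's share = 1 − 0.41 = 0.59.
Capital: 0.41 × 10.7 = 4.387 pp.
Total hours worked: 0.59 × 4.5 = 2.655 pp.
TFP growth = 8.9 − 7.042 = 1.858%.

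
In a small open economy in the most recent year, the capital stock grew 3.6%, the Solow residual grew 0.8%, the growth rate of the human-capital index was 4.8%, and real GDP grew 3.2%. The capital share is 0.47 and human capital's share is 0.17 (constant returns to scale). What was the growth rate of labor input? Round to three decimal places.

Labor's share = 1 − 0.47 − 0.17 = 0.36.
gY = gA + 0.47×3.6 + 0.17×4.8 + 0.36×g.
0.36×g = 3.2 − 0.8 − 2.508 = -0.108.
g = -0.108 / 0.36 = -0.3%.

-0.300%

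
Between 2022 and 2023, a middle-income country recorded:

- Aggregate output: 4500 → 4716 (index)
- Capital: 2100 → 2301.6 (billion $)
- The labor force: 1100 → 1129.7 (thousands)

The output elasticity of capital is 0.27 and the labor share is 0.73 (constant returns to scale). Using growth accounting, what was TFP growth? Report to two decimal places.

TFP growth was 0.24%.

Aggregate output growth = (4716 − 4500) / 4500 = 4.8%.
Capital growth = (2301.6 − 2100) / 2100 = 9.6%.
The labor force growth = (1129.7 − 1100) / 1100 = 2.7%.
Labor's share = 1 − 0.27 = 0.73.
Capital: 0.27 × 9.6 = 2.592 pp.
The labor force: 0.73 × 2.7 = 1.971 pp.
TFP growth = 4.8 − 4.563 = 0.237%.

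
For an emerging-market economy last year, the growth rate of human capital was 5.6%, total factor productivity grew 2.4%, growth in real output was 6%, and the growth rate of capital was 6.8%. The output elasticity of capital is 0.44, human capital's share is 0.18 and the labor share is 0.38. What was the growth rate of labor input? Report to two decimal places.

Labor's share = 1 − 0.44 − 0.18 = 0.38.
gY = gA + 0.44×6.8 + 0.18×5.6 + 0.38×g.
0.38×g = 6 − 2.4 − 4 = -0.4.
g = -0.4 / 0.38 = -1.0526%.

-1.05%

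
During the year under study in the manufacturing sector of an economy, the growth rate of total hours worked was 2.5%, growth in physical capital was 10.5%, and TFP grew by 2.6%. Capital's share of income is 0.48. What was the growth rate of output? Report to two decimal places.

Labor's share = 1 − 0.48 = 0.52.
Physical capital: 0.48 × 10.5 = 5.04 pp.
Total hours worked: 0.52 × 2.5 = 1.3 pp.
Output growth = 2.6 + 6.34 = 8.94%.

Output growth was 8.94%.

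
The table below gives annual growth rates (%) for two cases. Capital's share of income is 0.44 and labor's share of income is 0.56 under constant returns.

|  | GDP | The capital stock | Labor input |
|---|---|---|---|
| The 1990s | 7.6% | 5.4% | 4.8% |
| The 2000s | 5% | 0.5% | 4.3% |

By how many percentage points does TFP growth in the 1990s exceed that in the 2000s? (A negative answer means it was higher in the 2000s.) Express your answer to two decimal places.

0.16 percentage points

Labor's share = 1 − 0.44 = 0.56.
The 1990s: TFP = 7.6 − 2.376 − 2.688 = 2.536%.
The 2000s: TFP = 5 − 0.22 − 2.408 = 2.372%.
Difference = 2.536 − (2.372) = 0.164 pp.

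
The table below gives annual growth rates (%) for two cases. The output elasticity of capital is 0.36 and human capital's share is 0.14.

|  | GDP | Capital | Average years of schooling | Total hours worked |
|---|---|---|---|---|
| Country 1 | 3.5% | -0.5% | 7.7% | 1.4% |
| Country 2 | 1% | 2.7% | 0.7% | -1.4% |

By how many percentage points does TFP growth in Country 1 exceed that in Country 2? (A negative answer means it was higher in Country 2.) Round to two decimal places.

1.27 percentage points

Labor's share = 1 − 0.36 − 0.14 = 0.5.
Country 1: TFP = 3.5 + 0.18 − 1.078 − 0.7 = 1.902%.
Country 2: TFP = 1 − 0.972 − 0.098 + 0.7 = 0.63%.
Difference = 1.902 − (0.63) = 1.272 pp.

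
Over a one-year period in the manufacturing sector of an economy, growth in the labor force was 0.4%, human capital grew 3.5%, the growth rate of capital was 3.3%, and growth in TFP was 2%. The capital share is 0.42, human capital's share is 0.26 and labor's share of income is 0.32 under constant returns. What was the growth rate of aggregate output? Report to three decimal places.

Aggregate output grew 4.424%.

Labor's share = 1 − 0.42 − 0.26 = 0.32.
Capital: 0.42 × 3.3 = 1.386 pp.
Human capital: 0.26 × 3.5 = 0.91 pp.
The labor force: 0.32 × 0.4 = 0.128 pp.
Output growth = 2 + 2.424 = 4.424%.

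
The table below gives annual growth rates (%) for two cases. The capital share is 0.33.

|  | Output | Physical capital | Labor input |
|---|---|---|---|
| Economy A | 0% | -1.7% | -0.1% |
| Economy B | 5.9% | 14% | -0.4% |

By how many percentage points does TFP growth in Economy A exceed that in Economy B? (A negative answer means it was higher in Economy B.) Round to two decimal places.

Labor's share = 1 − 0.33 = 0.67.
Economy A: TFP = 0 + 0.561 + 0.067 = 0.628%.
Economy B: TFP = 5.9 − 4.62 + 0.268 = 1.548%.
Difference = 0.628 − (1.548) = -0.92 pp.

-0.92 percentage points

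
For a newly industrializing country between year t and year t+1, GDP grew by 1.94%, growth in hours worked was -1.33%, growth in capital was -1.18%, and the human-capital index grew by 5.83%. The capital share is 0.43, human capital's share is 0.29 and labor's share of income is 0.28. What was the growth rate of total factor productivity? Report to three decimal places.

Total factor productivity growth was 1.129%.

Labor's share = 1 − 0.43 − 0.29 = 0.28.
Capital: 0.43 × (-1.18) = -0.5074 pp.
The human-capital index: 0.29 × 5.83 = 1.6907 pp.
Hours worked: 0.28 × (-1.33) = -0.3724 pp.
TFP growth = 1.94 − 0.8109 = 1.1291%.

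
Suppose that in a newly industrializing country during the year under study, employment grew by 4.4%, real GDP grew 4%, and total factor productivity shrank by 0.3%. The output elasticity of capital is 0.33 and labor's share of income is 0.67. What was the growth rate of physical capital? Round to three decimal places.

Physical capital growth was 4.097%.

Labor's share = 1 − 0.33 = 0.67.
gY = gA + 0.67×4.4 + 0.33×g.
0.33×g = 4 + 0.3 − 2.948 = 1.352.
g = 1.352 / 0.33 = 4.09697%.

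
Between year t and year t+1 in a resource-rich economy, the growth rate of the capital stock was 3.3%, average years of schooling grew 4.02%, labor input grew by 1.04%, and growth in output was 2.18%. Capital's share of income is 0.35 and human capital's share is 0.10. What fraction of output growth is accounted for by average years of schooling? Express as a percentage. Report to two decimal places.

Average years of schooling contributed 0.1 × 4.02 = 0.402 pp.
Share of growth = 0.402 / 2.18 × 100 = 18.4404%.

Average years of schooling accounted for 18.44% of growth.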